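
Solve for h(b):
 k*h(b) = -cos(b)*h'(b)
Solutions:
 h(b) = C1*exp(k*(log(sin(b) - 1) - log(sin(b) + 1))/2)


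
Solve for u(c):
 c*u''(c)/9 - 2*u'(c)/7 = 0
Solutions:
 u(c) = C1 + C2*c^(25/7)


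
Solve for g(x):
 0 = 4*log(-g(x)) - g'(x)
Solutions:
 -li(-g(x)) = C1 + 4*x


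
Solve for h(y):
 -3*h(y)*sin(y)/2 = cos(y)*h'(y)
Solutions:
 h(y) = C1*cos(y)^(3/2)


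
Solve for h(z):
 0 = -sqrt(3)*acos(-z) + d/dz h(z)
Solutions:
 h(z) = C1 + sqrt(3)*(z*acos(-z) + sqrt(1 - z^2))


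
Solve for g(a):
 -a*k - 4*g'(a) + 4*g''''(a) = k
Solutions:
 g(a) = C1 + C4*exp(a) - a^2*k/8 - a*k/4 + (C2*sin(sqrt(3)*a/2) + C3*cos(sqrt(3)*a/2))*exp(-a/2)


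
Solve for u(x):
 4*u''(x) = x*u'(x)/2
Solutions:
 u(x) = C1 + C2*erfi(x/4)


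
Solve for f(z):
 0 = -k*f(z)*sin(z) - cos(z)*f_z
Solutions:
 f(z) = C1*exp(k*log(cos(z)))


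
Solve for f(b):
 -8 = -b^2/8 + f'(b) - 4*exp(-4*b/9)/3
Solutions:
 f(b) = C1 + b^3/24 - 8*b - 3*exp(-4*b/9)


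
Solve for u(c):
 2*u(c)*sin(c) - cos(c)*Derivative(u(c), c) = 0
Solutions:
 u(c) = C1/cos(c)^2


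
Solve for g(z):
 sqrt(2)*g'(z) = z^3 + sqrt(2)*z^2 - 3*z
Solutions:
 g(z) = C1 + sqrt(2)*z^4/8 + z^3/3 - 3*sqrt(2)*z^2/4


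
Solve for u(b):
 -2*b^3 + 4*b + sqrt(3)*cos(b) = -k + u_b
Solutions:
 u(b) = C1 - b^4/2 + 2*b^2 + b*k + sqrt(3)*sin(b)


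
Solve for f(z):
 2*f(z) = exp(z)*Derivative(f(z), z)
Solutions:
 f(z) = C1*exp(-2*exp(-z))


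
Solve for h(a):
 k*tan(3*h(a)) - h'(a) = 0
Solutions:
 h(a) = -asin(C1*exp(3*a*k))/3 + pi/3
 h(a) = asin(C1*exp(3*a*k))/3


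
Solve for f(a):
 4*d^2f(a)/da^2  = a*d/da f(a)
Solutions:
 f(a) = C1 + C2*erfi(sqrt(2)*a/4)


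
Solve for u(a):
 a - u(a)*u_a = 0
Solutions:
 u(a) = -sqrt(C1 + a^2)
 u(a) = sqrt(C1 + a^2)


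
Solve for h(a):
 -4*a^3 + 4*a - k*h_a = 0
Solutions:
 h(a) = C1 - a^4/k + 2*a^2/k


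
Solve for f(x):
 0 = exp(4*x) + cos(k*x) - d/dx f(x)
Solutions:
 f(x) = C1 + exp(4*x)/4 + sin(k*x)/k


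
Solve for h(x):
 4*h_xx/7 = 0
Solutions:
 h(x) = C1 + C2*x


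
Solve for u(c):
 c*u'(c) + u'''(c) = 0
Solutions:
 u(c) = C1 + Integral(C2*airyai(-c) + C3*airybi(-c), c)


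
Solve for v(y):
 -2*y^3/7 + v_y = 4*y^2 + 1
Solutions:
 v(y) = C1 + y^4/14 + 4*y^3/3 + y


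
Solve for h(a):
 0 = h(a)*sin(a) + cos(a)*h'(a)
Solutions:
 h(a) = C1*cos(a)


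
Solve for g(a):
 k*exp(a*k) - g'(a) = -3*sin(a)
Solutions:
 g(a) = C1 + exp(a*k) - 3*cos(a)


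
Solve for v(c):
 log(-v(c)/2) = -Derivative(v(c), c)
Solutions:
 Integral(1/(log(-_y) - log(2)), (_y, v(c))) = C1 - c


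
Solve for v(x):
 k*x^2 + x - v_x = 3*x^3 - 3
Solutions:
 v(x) = C1 + k*x^3/3 - 3*x^4/4 + x^2/2 + 3*x


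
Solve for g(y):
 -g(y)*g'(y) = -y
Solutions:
 g(y) = -sqrt(C1 + y^2)
 g(y) = sqrt(C1 + y^2)


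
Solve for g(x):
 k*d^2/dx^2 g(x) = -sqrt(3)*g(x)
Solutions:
 g(x) = C1*exp(-3^(1/4)*x*sqrt(-1/k)) + C2*exp(3^(1/4)*x*sqrt(-1/k))


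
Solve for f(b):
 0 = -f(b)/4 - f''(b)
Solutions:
 f(b) = C1*sin(b/2) + C2*cos(b/2)


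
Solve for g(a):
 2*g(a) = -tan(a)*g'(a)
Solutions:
 g(a) = C1/sin(a)^2


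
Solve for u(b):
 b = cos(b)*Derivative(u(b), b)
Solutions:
 u(b) = C1 + Integral(b/cos(b), b)


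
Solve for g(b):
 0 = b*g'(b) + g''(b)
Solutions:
 g(b) = C1 + C2*erf(sqrt(2)*b/2)


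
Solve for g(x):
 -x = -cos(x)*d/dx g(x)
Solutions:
 g(x) = C1 + Integral(x/cos(x), x)


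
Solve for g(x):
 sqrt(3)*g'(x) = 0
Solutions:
 g(x) = C1


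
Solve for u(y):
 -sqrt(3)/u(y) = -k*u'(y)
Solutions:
 u(y) = -sqrt(C1 + 2*sqrt(3)*y/k)
 u(y) = sqrt(C1 + 2*sqrt(3)*y/k)


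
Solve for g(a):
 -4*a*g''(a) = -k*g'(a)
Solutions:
 g(a) = C1 + a^(re(k)/4 + 1)*(C2*sin(log(a)*Abs(im(k))/4) + C3*cos(log(a)*im(k)/4))


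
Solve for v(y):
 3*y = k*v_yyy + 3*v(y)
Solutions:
 v(y) = C1*exp(3^(1/3)*y*(-1/k)^(1/3)) + C2*exp(y*(-1/k)^(1/3)*(-3^(1/3) + 3^(5/6)*I)/2) + C3*exp(-y*(-1/k)^(1/3)*(3^(1/3) + 3^(5/6)*I)/2) + y


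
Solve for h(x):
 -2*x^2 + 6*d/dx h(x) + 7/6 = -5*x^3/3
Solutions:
 h(x) = C1 - 5*x^4/72 + x^3/9 - 7*x/36


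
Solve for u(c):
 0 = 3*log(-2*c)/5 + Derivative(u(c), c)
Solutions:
 u(c) = C1 - 3*c*log(-c)/5 + 3*c*(1 - log(2))/5


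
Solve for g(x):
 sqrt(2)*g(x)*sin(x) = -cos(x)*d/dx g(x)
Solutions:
 g(x) = C1*cos(x)^(sqrt(2))


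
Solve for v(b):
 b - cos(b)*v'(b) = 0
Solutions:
 v(b) = C1 + Integral(b/cos(b), b)


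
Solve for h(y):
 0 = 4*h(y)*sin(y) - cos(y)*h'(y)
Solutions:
 h(y) = C1/cos(y)^4


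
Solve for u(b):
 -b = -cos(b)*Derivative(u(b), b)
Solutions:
 u(b) = C1 + Integral(b/cos(b), b)


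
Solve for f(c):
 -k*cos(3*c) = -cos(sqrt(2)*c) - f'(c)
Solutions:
 f(c) = C1 + k*sin(3*c)/3 - sqrt(2)*sin(sqrt(2)*c)/2


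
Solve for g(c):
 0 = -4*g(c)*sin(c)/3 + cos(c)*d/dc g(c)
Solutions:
 g(c) = C1/cos(c)^(4/3)


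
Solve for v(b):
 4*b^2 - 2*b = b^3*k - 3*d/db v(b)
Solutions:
 v(b) = C1 + b^4*k/12 - 4*b^3/9 + b^2/3


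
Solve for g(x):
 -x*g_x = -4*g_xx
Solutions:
 g(x) = C1 + C2*erfi(sqrt(2)*x/4)


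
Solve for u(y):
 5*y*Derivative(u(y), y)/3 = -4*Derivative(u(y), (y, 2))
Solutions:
 u(y) = C1 + C2*erf(sqrt(30)*y/12)


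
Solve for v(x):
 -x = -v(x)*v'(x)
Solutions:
 v(x) = -sqrt(C1 + x^2)
 v(x) = sqrt(C1 + x^2)


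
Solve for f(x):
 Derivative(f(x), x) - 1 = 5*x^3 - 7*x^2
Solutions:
 f(x) = C1 + 5*x^4/4 - 7*x^3/3 + x


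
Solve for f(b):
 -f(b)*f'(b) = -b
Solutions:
 f(b) = -sqrt(C1 + b^2)
 f(b) = sqrt(C1 + b^2)


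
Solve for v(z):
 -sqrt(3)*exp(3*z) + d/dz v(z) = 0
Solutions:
 v(z) = C1 + sqrt(3)*exp(3*z)/3


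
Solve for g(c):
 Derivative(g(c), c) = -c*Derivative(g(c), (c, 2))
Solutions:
 g(c) = C1 + C2*log(c)


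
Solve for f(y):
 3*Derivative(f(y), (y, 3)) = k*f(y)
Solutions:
 f(y) = C1*exp(3^(2/3)*k^(1/3)*y/3) + C2*exp(k^(1/3)*y*(-3^(2/3) + 3*3^(1/6)*I)/6) + C3*exp(-k^(1/3)*y*(3^(2/3) + 3*3^(1/6)*I)/6)


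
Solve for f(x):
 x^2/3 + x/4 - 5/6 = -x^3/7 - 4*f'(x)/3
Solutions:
 f(x) = C1 - 3*x^4/112 - x^3/12 - 3*x^2/32 + 5*x/8


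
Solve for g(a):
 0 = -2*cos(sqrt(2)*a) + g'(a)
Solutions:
 g(a) = C1 + sqrt(2)*sin(sqrt(2)*a)


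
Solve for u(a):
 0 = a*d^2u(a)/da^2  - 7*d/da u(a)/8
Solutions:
 u(a) = C1 + C2*a^(15/8)


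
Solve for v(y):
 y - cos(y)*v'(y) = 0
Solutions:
 v(y) = C1 + Integral(y/cos(y), y)


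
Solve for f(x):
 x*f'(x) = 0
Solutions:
 f(x) = C1


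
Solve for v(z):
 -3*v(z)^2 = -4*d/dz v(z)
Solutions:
 v(z) = -4/(C1 + 3*z)


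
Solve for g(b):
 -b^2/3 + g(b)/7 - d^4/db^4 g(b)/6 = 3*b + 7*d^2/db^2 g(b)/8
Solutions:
 g(b) = C1*exp(-sqrt(14)*b*sqrt(-147 + sqrt(24297))/28) + C2*exp(sqrt(14)*b*sqrt(-147 + sqrt(24297))/28) + C3*sin(sqrt(14)*b*sqrt(147 + sqrt(24297))/28) + C4*cos(sqrt(14)*b*sqrt(147 + sqrt(24297))/28) + 7*b^2/3 + 21*b + 343/12


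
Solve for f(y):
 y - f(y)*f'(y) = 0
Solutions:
 f(y) = -sqrt(C1 + y^2)
 f(y) = sqrt(C1 + y^2)


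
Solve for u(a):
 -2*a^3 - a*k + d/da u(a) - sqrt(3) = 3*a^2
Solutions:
 u(a) = C1 + a^4/2 + a^3 + a^2*k/2 + sqrt(3)*a


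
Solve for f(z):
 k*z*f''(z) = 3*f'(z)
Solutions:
 f(z) = C1 + z^(((re(k) + 3)*re(k) + im(k)^2)/(re(k)^2 + im(k)^2))*(C2*sin(3*log(z)*Abs(im(k))/(re(k)^2 + im(k)^2)) + C3*cos(3*log(z)*im(k)/(re(k)^2 + im(k)^2)))


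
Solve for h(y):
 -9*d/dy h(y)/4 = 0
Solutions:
 h(y) = C1


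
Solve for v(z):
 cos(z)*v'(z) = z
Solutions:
 v(z) = C1 + Integral(z/cos(z), z)


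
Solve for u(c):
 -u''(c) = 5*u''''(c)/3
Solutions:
 u(c) = C1 + C2*c + C3*sin(sqrt(15)*c/5) + C4*cos(sqrt(15)*c/5)


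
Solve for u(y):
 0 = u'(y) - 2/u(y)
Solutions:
 u(y) = -sqrt(C1 + 4*y)
 u(y) = sqrt(C1 + 4*y)


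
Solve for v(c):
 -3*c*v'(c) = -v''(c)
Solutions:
 v(c) = C1 + C2*erfi(sqrt(6)*c/2)


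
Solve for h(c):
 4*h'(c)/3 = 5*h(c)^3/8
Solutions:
 h(c) = -4*sqrt(-1/(C1 + 15*c))
 h(c) = 4*sqrt(-1/(C1 + 15*c))


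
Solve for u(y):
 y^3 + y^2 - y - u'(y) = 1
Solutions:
 u(y) = C1 + y^4/4 + y^3/3 - y^2/2 - y


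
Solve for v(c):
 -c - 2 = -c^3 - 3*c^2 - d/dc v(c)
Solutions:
 v(c) = C1 - c^4/4 - c^3 + c^2/2 + 2*c


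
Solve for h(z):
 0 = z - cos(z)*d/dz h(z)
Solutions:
 h(z) = C1 + Integral(z/cos(z), z)


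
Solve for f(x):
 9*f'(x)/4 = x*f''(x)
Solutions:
 f(x) = C1 + C2*x^(13/4)


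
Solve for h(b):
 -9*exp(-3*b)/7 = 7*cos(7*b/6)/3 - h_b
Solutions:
 h(b) = C1 + 2*sin(7*b/6) - 3*exp(-3*b)/7


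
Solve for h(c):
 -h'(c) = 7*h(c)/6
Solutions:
 h(c) = C1*exp(-7*c/6)


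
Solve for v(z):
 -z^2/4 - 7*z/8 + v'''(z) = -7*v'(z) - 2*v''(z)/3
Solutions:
 v(z) = C1 + z^3/84 + 139*z^2/2352 - 265*z/12348 + (C2*sin(sqrt(62)*z/3) + C3*cos(sqrt(62)*z/3))*exp(-z/3)


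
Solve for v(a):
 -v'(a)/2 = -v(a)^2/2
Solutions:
 v(a) = -1/(C1 + a)


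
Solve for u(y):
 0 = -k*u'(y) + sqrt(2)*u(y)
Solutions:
 u(y) = C1*exp(sqrt(2)*y/k)


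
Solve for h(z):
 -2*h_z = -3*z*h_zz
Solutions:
 h(z) = C1 + C2*z^(5/3)


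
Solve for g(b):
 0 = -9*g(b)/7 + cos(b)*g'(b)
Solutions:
 g(b) = C1*(sin(b) + 1)^(9/14)/(sin(b) - 1)^(9/14)


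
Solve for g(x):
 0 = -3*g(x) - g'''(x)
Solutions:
 g(x) = C3*exp(-3^(1/3)*x) + (C1*sin(3^(5/6)*x/2) + C2*cos(3^(5/6)*x/2))*exp(3^(1/3)*x/2)


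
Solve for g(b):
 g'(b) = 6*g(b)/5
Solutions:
 g(b) = C1*exp(6*b/5)


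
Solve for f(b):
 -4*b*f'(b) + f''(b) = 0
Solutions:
 f(b) = C1 + C2*erfi(sqrt(2)*b)


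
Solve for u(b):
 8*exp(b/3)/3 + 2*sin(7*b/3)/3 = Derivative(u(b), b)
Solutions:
 u(b) = C1 + 8*exp(b/3) - 2*cos(7*b/3)/7


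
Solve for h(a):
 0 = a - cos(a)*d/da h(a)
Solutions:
 h(a) = C1 + Integral(a/cos(a), a)


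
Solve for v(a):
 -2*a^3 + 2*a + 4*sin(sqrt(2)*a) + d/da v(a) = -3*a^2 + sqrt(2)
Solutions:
 v(a) = C1 + a^4/2 - a^3 - a^2 + sqrt(2)*a + 2*sqrt(2)*cos(sqrt(2)*a)


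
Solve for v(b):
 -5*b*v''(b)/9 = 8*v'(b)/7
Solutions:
 v(b) = C1 + C2/b^(37/35)


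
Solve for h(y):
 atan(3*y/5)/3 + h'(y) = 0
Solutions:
 h(y) = C1 - y*atan(3*y/5)/3 + 5*log(9*y^2 + 25)/18


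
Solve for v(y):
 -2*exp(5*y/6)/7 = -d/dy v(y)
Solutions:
 v(y) = C1 + 12*exp(5*y/6)/35


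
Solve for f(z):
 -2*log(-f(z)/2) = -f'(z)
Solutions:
 -Integral(1/(log(-_y) - log(2)), (_y, f(z)))/2 = C1 - z


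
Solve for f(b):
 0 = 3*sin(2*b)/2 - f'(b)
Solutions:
 f(b) = C1 - 3*cos(2*b)/4


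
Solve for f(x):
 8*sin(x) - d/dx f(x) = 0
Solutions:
 f(x) = C1 - 8*cos(x)


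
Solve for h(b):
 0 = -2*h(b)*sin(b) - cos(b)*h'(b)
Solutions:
 h(b) = C1*cos(b)^2


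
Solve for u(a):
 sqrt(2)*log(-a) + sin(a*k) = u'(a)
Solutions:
 u(a) = C1 + sqrt(2)*a*(log(-a) - 1) + Piecewise((-cos(a*k)/k, Ne(k, 0)), (0, True))


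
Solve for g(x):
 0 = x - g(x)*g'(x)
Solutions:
 g(x) = -sqrt(C1 + x^2)
 g(x) = sqrt(C1 + x^2)


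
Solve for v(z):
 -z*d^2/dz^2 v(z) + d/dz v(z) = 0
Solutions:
 v(z) = C1 + C2*z^2


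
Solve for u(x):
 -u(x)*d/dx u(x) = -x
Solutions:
 u(x) = -sqrt(C1 + x^2)
 u(x) = sqrt(C1 + x^2)


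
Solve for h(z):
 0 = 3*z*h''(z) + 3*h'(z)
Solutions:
 h(z) = C1 + C2*log(z)


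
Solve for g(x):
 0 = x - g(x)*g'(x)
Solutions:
 g(x) = -sqrt(C1 + x^2)
 g(x) = sqrt(C1 + x^2)


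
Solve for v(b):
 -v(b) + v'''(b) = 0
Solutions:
 v(b) = C3*exp(b) + (C1*sin(sqrt(3)*b/2) + C2*cos(sqrt(3)*b/2))*exp(-b/2)


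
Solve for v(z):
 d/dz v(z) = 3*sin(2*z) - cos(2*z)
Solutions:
 v(z) = C1 - sin(2*z)/2 - 3*cos(2*z)/2


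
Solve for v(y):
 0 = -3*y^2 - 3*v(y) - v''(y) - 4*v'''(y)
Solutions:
 v(y) = C3*exp(-y) - y^2 + (C1*sin(sqrt(39)*y/8) + C2*cos(sqrt(39)*y/8))*exp(3*y/8) + 2/3


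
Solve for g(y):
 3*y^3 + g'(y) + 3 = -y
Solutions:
 g(y) = C1 - 3*y^4/4 - y^2/2 - 3*y


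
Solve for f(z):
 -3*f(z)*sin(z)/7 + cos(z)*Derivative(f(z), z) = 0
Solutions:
 f(z) = C1/cos(z)^(3/7)


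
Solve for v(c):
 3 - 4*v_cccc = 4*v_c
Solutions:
 v(c) = C1 + C4*exp(-c) + 3*c/4 + (C2*sin(sqrt(3)*c/2) + C3*cos(sqrt(3)*c/2))*exp(c/2)


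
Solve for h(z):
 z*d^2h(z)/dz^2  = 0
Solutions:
 h(z) = C1 + C2*z


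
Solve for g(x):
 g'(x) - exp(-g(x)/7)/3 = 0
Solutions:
 g(x) = 7*log(C1 + x/21)


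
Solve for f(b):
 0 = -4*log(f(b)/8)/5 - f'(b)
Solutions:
 -5*Integral(1/(-log(_y) + 3*log(2)), (_y, f(b)))/4 = C1 - b


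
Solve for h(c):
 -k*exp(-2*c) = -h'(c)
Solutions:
 h(c) = C1 - k*exp(-2*c)/2


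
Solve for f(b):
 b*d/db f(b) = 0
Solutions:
 f(b) = C1


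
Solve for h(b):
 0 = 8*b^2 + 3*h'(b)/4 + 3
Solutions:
 h(b) = C1 - 32*b^3/9 - 4*b


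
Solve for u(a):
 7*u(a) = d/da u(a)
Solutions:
 u(a) = C1*exp(7*a)


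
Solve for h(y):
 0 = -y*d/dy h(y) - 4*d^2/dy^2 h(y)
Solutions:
 h(y) = C1 + C2*erf(sqrt(2)*y/4)


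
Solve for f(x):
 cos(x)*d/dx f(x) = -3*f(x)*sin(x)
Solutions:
 f(x) = C1*cos(x)^3


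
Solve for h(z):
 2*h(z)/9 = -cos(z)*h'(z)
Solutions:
 h(z) = C1*(sin(z) - 1)^(1/9)/(sin(z) + 1)^(1/9)


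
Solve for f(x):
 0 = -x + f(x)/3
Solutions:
 f(x) = 3*x


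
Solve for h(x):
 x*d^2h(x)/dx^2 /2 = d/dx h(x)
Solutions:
 h(x) = C1 + C2*x^3


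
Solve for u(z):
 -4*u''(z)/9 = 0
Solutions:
 u(z) = C1 + C2*z


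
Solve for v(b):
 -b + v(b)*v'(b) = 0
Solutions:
 v(b) = -sqrt(C1 + b^2)
 v(b) = sqrt(C1 + b^2)


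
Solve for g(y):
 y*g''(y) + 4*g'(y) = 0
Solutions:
 g(y) = C1 + C2/y^3


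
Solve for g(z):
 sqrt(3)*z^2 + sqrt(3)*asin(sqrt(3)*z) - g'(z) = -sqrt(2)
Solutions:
 g(z) = C1 + sqrt(3)*z^3/3 + sqrt(2)*z + sqrt(3)*(z*asin(sqrt(3)*z) + sqrt(3)*sqrt(1 - 3*z^2)/3)


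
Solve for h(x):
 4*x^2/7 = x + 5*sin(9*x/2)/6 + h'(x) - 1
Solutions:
 h(x) = C1 + 4*x^3/21 - x^2/2 + x + 5*cos(9*x/2)/27


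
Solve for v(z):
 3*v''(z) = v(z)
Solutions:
 v(z) = C1*exp(-sqrt(3)*z/3) + C2*exp(sqrt(3)*z/3)


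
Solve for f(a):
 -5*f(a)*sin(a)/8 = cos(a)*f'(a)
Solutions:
 f(a) = C1*cos(a)^(5/8)


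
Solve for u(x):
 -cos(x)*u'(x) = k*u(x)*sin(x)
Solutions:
 u(x) = C1*exp(k*log(cos(x)))


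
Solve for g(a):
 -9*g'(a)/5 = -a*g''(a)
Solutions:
 g(a) = C1 + C2*a^(14/5)


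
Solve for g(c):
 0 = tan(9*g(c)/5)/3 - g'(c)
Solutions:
 g(c) = -5*asin(C1*exp(3*c/5))/9 + 5*pi/9
 g(c) = 5*asin(C1*exp(3*c/5))/9


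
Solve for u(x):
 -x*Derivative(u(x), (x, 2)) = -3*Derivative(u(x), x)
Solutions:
 u(x) = C1 + C2*x^4


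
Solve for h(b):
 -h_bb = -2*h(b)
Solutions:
 h(b) = C1*exp(-sqrt(2)*b) + C2*exp(sqrt(2)*b)


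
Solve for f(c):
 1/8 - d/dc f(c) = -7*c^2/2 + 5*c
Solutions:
 f(c) = C1 + 7*c^3/6 - 5*c^2/2 + c/8


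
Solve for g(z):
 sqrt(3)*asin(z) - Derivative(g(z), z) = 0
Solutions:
 g(z) = C1 + sqrt(3)*(z*asin(z) + sqrt(1 - z^2))


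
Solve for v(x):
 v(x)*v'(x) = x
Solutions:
 v(x) = -sqrt(C1 + x^2)
 v(x) = sqrt(C1 + x^2)


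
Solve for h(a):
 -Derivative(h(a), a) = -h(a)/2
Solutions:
 h(a) = C1*exp(a/2)


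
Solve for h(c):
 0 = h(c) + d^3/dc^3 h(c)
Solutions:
 h(c) = C3*exp(-c) + (C1*sin(sqrt(3)*c/2) + C2*cos(sqrt(3)*c/2))*exp(c/2)


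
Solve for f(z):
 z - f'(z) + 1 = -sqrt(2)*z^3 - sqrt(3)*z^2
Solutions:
 f(z) = C1 + sqrt(2)*z^4/4 + sqrt(3)*z^3/3 + z^2/2 + z


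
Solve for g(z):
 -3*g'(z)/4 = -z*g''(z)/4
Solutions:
 g(z) = C1 + C2*z^4


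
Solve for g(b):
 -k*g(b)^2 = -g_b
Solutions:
 g(b) = -1/(C1 + b*k)


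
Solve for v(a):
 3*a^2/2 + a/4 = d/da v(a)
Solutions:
 v(a) = C1 + a^3/2 + a^2/8


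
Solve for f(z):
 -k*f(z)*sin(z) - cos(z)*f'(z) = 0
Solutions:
 f(z) = C1*exp(k*log(cos(z)))


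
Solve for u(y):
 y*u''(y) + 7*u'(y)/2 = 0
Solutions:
 u(y) = C1 + C2/y^(5/2)


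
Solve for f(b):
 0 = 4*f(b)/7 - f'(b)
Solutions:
 f(b) = C1*exp(4*b/7)


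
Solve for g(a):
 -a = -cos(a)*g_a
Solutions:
 g(a) = C1 + Integral(a/cos(a), a)


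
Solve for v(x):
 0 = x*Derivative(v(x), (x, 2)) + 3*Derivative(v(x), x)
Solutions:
 v(x) = C1 + C2/x^2


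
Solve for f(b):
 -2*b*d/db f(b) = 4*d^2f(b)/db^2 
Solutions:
 f(b) = C1 + C2*erf(b/2)


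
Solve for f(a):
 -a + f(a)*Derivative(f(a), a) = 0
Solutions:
 f(a) = -sqrt(C1 + a^2)
 f(a) = sqrt(C1 + a^2)


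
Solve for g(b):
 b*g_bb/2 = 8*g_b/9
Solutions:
 g(b) = C1 + C2*b^(25/9)


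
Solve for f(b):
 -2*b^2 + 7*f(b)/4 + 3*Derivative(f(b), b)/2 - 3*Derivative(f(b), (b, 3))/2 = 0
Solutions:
 f(b) = C1*exp(-6^(1/3)*b*(2*6^(1/3)/(sqrt(393) + 21)^(1/3) + (sqrt(393) + 21)^(1/3))/12)*sin(2^(1/3)*3^(1/6)*b*(-3^(2/3)*(sqrt(393) + 21)^(1/3) + 6*2^(1/3)/(sqrt(393) + 21)^(1/3))/12) + C2*exp(-6^(1/3)*b*(2*6^(1/3)/(sqrt(393) + 21)^(1/3) + (sqrt(393) + 21)^(1/3))/12)*cos(2^(1/3)*3^(1/6)*b*(-3^(2/3)*(sqrt(393) + 21)^(1/3) + 6*2^(1/3)/(sqrt(393) + 21)^(1/3))/12) + C3*exp(6^(1/3)*b*(2*6^(1/3)/(sqrt(393) + 21)^(1/3) + (sqrt(393) + 21)^(1/3))/6) + 8*b^2/7 - 96*b/49 + 576/343


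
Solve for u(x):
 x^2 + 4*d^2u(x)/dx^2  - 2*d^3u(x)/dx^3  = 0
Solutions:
 u(x) = C1 + C2*x + C3*exp(2*x) - x^4/48 - x^3/24 - x^2/16


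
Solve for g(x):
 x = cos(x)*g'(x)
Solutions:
 g(x) = C1 + Integral(x/cos(x), x)


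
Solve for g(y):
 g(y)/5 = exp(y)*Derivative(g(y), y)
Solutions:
 g(y) = C1*exp(-exp(-y)/5)


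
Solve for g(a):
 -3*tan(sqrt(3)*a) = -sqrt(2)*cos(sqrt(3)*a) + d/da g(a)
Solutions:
 g(a) = C1 + sqrt(3)*log(cos(sqrt(3)*a)) + sqrt(6)*sin(sqrt(3)*a)/3


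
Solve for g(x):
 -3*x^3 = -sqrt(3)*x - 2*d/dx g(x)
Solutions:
 g(x) = C1 + 3*x^4/8 - sqrt(3)*x^2/4


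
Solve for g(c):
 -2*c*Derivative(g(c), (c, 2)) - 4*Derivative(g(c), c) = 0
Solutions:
 g(c) = C1 + C2/c


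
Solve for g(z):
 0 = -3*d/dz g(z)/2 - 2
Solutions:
 g(z) = C1 - 4*z/3


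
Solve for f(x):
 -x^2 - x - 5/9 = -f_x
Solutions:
 f(x) = C1 + x^3/3 + x^2/2 + 5*x/9


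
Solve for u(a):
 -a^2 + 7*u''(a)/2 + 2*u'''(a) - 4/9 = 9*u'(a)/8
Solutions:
 u(a) = C1 + C2*exp(a*(-7 + sqrt(85))/8) + C3*exp(-a*(7 + sqrt(85))/8) - 8*a^3/27 - 224*a^2/81 - 15136*a/729


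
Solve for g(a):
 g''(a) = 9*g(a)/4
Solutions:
 g(a) = C1*exp(-3*a/2) + C2*exp(3*a/2)


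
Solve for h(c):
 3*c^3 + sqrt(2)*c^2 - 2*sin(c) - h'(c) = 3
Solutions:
 h(c) = C1 + 3*c^4/4 + sqrt(2)*c^3/3 - 3*c + 2*cos(c)


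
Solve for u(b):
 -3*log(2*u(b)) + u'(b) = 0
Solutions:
 -Integral(1/(log(_y) + log(2)), (_y, u(b)))/3 = C1 - b


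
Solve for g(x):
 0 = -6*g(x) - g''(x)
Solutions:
 g(x) = C1*sin(sqrt(6)*x) + C2*cos(sqrt(6)*x)


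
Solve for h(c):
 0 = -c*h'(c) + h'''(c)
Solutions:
 h(c) = C1 + Integral(C2*airyai(c) + C3*airybi(c), c)


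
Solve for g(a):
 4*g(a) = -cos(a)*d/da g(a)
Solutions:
 g(a) = C1*(sin(a)^2 - 2*sin(a) + 1)/(sin(a)^2 + 2*sin(a) + 1)


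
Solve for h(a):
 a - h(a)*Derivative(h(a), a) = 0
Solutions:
 h(a) = -sqrt(C1 + a^2)
 h(a) = sqrt(C1 + a^2)


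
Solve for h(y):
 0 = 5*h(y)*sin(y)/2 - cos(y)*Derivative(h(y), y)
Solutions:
 h(y) = C1/cos(y)^(5/2)


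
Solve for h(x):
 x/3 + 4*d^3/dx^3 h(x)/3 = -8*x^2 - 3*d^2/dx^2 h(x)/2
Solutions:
 h(x) = C1 + C2*x + C3*exp(-9*x/8) - 4*x^4/9 + 125*x^3/81 - 1000*x^2/243


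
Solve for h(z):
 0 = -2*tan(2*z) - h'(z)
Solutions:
 h(z) = C1 + log(cos(2*z))


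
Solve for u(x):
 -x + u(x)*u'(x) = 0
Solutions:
 u(x) = -sqrt(C1 + x^2)
 u(x) = sqrt(C1 + x^2)


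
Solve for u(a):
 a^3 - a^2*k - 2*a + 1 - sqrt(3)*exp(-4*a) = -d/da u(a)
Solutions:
 u(a) = C1 - a^4/4 + a^3*k/3 + a^2 - a - sqrt(3)*exp(-4*a)/4


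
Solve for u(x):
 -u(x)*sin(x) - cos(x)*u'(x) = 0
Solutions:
 u(x) = C1*cos(x)


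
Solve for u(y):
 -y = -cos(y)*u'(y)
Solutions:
 u(y) = C1 + Integral(y/cos(y), y)


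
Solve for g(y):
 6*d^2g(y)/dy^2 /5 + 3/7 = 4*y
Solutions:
 g(y) = C1 + C2*y + 5*y^3/9 - 5*y^2/28


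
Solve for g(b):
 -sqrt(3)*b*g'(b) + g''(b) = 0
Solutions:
 g(b) = C1 + C2*erfi(sqrt(2)*3^(1/4)*b/2)


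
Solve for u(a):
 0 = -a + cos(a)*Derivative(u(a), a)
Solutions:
 u(a) = C1 + Integral(a/cos(a), a)


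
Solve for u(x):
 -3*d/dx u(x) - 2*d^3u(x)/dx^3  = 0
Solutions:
 u(x) = C1 + C2*sin(sqrt(6)*x/2) + C3*cos(sqrt(6)*x/2)


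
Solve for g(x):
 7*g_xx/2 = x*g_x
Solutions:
 g(x) = C1 + C2*erfi(sqrt(7)*x/7)


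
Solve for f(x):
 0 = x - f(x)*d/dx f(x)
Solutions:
 f(x) = -sqrt(C1 + x^2)
 f(x) = sqrt(C1 + x^2)


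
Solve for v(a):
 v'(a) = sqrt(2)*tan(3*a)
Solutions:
 v(a) = C1 - sqrt(2)*log(cos(3*a))/3


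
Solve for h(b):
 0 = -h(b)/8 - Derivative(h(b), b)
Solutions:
 h(b) = C1*exp(-b/8)


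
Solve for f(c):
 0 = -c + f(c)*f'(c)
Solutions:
 f(c) = -sqrt(C1 + c^2)
 f(c) = sqrt(C1 + c^2)


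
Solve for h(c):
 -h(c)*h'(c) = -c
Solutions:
 h(c) = -sqrt(C1 + c^2)
 h(c) = sqrt(C1 + c^2)


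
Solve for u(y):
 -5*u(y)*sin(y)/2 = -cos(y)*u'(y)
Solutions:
 u(y) = C1/cos(y)^(5/2)


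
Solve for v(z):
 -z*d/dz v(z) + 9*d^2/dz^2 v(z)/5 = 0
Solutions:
 v(z) = C1 + C2*erfi(sqrt(10)*z/6)


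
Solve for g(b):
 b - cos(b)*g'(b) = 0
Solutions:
 g(b) = C1 + Integral(b/cos(b), b)


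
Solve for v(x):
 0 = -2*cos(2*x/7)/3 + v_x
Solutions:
 v(x) = C1 + 7*sin(2*x/7)/3


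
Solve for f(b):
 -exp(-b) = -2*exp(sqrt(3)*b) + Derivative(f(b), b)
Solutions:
 f(b) = C1 + 2*sqrt(3)*exp(sqrt(3)*b)/3 + exp(-b)


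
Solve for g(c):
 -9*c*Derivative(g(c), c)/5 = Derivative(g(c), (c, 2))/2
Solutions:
 g(c) = C1 + C2*erf(3*sqrt(5)*c/5)


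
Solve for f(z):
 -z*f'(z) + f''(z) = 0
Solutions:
 f(z) = C1 + C2*erfi(sqrt(2)*z/2)


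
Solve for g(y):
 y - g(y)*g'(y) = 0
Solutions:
 g(y) = -sqrt(C1 + y^2)
 g(y) = sqrt(C1 + y^2)


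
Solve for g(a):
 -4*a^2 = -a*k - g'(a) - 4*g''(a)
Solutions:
 g(a) = C1 + C2*exp(-a/4) + 4*a^3/3 - a^2*k/2 - 16*a^2 + 4*a*k + 128*a


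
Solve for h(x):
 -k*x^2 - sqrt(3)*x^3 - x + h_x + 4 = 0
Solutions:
 h(x) = C1 + k*x^3/3 + sqrt(3)*x^4/4 + x^2/2 - 4*x


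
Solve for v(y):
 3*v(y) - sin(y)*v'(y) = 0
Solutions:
 v(y) = C1*(cos(y) - 1)^(3/2)/(cos(y) + 1)^(3/2)


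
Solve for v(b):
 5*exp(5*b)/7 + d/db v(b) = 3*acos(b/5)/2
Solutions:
 v(b) = C1 + 3*b*acos(b/5)/2 - 3*sqrt(25 - b^2)/2 - exp(5*b)/7


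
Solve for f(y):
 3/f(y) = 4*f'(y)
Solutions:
 f(y) = -sqrt(C1 + 6*y)/2
 f(y) = sqrt(C1 + 6*y)/2


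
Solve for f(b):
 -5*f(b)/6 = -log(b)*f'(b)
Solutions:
 f(b) = C1*exp(5*li(b)/6)


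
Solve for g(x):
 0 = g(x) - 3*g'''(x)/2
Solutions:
 g(x) = C3*exp(2^(1/3)*3^(2/3)*x/3) + (C1*sin(2^(1/3)*3^(1/6)*x/2) + C2*cos(2^(1/3)*3^(1/6)*x/2))*exp(-2^(1/3)*3^(2/3)*x/6)


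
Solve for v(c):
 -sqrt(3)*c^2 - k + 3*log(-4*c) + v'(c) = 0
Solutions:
 v(c) = C1 + sqrt(3)*c^3/3 + c*(k - 6*log(2) + 3) - 3*c*log(-c)


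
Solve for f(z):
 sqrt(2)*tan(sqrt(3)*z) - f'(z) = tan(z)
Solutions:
 f(z) = C1 + log(cos(z)) - sqrt(6)*log(cos(sqrt(3)*z))/3


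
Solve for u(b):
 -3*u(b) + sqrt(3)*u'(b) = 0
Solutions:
 u(b) = C1*exp(sqrt(3)*b)


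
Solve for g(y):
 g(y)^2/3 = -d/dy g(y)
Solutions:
 g(y) = 3/(C1 + y)


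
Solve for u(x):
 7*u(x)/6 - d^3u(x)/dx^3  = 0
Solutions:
 u(x) = C3*exp(6^(2/3)*7^(1/3)*x/6) + (C1*sin(2^(2/3)*3^(1/6)*7^(1/3)*x/4) + C2*cos(2^(2/3)*3^(1/6)*7^(1/3)*x/4))*exp(-6^(2/3)*7^(1/3)*x/12)


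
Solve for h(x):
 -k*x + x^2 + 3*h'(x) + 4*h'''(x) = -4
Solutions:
 h(x) = C1 + C2*sin(sqrt(3)*x/2) + C3*cos(sqrt(3)*x/2) + k*x^2/6 - x^3/9 - 4*x/9


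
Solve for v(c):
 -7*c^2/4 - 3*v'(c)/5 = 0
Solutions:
 v(c) = C1 - 35*c^3/36


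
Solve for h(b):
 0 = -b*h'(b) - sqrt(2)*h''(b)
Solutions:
 h(b) = C1 + C2*erf(2^(1/4)*b/2)


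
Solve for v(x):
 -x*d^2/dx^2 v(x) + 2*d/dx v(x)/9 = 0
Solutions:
 v(x) = C1 + C2*x^(11/9)


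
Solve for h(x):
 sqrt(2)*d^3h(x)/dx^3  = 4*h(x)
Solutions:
 h(x) = C3*exp(sqrt(2)*x) + (C1*sin(sqrt(6)*x/2) + C2*cos(sqrt(6)*x/2))*exp(-sqrt(2)*x/2)


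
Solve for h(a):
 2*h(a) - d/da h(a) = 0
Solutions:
 h(a) = C1*exp(2*a)


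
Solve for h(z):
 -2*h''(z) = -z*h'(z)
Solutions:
 h(z) = C1 + C2*erfi(z/2)


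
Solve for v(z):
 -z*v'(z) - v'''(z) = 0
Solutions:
 v(z) = C1 + Integral(C2*airyai(-z) + C3*airybi(-z), z)


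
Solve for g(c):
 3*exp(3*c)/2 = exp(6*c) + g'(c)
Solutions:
 g(c) = C1 - exp(6*c)/6 + exp(3*c)/2


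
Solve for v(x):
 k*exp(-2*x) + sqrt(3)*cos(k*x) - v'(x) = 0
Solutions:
 v(x) = C1 - k*exp(-2*x)/2 + sqrt(3)*sin(k*x)/k


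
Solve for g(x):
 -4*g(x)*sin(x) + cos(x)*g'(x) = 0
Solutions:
 g(x) = C1/cos(x)^4


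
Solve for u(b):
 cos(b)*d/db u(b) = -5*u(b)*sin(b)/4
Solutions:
 u(b) = C1*cos(b)^(5/4)


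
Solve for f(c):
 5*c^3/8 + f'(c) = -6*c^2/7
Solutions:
 f(c) = C1 - 5*c^4/32 - 2*c^3/7


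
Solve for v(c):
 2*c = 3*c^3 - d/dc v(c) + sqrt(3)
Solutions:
 v(c) = C1 + 3*c^4/4 - c^2 + sqrt(3)*c


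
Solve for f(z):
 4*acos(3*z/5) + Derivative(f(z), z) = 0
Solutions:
 f(z) = C1 - 4*z*acos(3*z/5) + 4*sqrt(25 - 9*z^2)/3


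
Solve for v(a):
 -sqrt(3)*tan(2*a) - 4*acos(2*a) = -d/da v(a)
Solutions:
 v(a) = C1 + 4*a*acos(2*a) - 2*sqrt(1 - 4*a^2) - sqrt(3)*log(cos(2*a))/2


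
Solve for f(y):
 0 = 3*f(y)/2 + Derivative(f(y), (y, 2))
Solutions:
 f(y) = C1*sin(sqrt(6)*y/2) + C2*cos(sqrt(6)*y/2)


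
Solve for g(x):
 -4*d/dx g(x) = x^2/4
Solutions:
 g(x) = C1 - x^3/48


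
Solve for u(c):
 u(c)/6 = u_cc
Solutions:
 u(c) = C1*exp(-sqrt(6)*c/6) + C2*exp(sqrt(6)*c/6)


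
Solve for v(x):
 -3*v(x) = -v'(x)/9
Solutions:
 v(x) = C1*exp(27*x)


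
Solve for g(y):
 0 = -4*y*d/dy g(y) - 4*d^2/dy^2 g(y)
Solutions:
 g(y) = C1 + C2*erf(sqrt(2)*y/2)


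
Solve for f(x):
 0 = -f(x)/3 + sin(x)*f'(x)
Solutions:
 f(x) = C1*(cos(x) - 1)^(1/6)/(cos(x) + 1)^(1/6)


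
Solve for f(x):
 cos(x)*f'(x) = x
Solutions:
 f(x) = C1 + Integral(x/cos(x), x)


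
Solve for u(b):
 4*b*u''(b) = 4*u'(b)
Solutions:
 u(b) = C1 + C2*b^2


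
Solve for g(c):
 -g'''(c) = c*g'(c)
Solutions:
 g(c) = C1 + Integral(C2*airyai(-c) + C3*airybi(-c), c)


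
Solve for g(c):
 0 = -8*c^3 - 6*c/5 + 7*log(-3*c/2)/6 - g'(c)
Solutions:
 g(c) = C1 - 2*c^4 - 3*c^2/5 + 7*c*log(-c)/6 + 7*c*(-1 - log(2) + log(3))/6


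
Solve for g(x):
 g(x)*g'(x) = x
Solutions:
 g(x) = -sqrt(C1 + x^2)
 g(x) = sqrt(C1 + x^2)


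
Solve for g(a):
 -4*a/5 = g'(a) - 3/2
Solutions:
 g(a) = C1 - 2*a^2/5 + 3*a/2


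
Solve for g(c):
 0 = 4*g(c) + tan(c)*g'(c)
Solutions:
 g(c) = C1/sin(c)^4


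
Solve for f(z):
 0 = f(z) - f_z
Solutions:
 f(z) = C1*exp(z)


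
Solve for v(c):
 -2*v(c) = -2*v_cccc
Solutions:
 v(c) = C1*exp(-c) + C2*exp(c) + C3*sin(c) + C4*cos(c)


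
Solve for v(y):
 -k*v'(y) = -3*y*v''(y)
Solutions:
 v(y) = C1 + y^(re(k)/3 + 1)*(C2*sin(log(y)*Abs(im(k))/3) + C3*cos(log(y)*im(k)/3))


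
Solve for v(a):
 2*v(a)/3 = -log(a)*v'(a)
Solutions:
 v(a) = C1*exp(-2*li(a)/3)


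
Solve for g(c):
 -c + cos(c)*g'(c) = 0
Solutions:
 g(c) = C1 + Integral(c/cos(c), c)


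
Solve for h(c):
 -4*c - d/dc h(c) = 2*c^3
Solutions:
 h(c) = C1 - c^4/2 - 2*c^2


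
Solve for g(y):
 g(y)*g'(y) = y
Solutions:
 g(y) = -sqrt(C1 + y^2)
 g(y) = sqrt(C1 + y^2)


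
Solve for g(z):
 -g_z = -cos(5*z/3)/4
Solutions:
 g(z) = C1 + 3*sin(5*z/3)/20


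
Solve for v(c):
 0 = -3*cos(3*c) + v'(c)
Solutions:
 v(c) = C1 + sin(3*c)


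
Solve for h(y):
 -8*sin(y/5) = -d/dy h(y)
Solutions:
 h(y) = C1 - 40*cos(y/5)


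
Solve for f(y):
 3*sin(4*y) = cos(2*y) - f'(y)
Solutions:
 f(y) = C1 + sin(2*y)/2 + 3*cos(4*y)/4


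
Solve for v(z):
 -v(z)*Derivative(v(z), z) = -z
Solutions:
 v(z) = -sqrt(C1 + z^2)
 v(z) = sqrt(C1 + z^2)


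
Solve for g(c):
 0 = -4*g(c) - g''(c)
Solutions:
 g(c) = C1*sin(2*c) + C2*cos(2*c)


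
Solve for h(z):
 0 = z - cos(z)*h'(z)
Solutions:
 h(z) = C1 + Integral(z/cos(z), z)


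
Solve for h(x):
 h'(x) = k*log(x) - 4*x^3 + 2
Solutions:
 h(x) = C1 + k*x*log(x) - k*x - x^4 + 2*x


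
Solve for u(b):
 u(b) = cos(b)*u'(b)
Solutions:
 u(b) = C1*sqrt(sin(b) + 1)/sqrt(sin(b) - 1)


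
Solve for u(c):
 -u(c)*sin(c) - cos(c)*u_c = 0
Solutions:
 u(c) = C1*cos(c)


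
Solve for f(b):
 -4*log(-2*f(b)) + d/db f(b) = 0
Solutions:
 -Integral(1/(log(-_y) + log(2)), (_y, f(b)))/4 = C1 - b


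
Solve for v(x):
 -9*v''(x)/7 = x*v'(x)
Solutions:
 v(x) = C1 + C2*erf(sqrt(14)*x/6)


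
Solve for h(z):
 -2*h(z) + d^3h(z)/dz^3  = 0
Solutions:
 h(z) = C3*exp(2^(1/3)*z) + (C1*sin(2^(1/3)*sqrt(3)*z/2) + C2*cos(2^(1/3)*sqrt(3)*z/2))*exp(-2^(1/3)*z/2)


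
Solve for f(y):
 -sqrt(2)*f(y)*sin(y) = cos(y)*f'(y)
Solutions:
 f(y) = C1*cos(y)^(sqrt(2))


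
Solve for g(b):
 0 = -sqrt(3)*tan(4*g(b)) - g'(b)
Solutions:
 g(b) = -asin(C1*exp(-4*sqrt(3)*b))/4 + pi/4
 g(b) = asin(C1*exp(-4*sqrt(3)*b))/4


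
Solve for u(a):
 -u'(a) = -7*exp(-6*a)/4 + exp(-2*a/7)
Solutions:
 u(a) = C1 - 7*exp(-6*a)/24 + 7*exp(-2*a/7)/2


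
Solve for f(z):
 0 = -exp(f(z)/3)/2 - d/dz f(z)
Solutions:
 f(z) = 3*log(1/(C1 + z)) + 3*log(6)


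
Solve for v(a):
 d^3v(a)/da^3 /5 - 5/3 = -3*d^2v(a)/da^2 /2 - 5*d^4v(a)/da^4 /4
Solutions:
 v(a) = C1 + C2*a + 5*a^2/9 + (C3*sin(sqrt(746)*a/25) + C4*cos(sqrt(746)*a/25))*exp(-2*a/25)


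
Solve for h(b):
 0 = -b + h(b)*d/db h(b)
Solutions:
 h(b) = -sqrt(C1 + b^2)
 h(b) = sqrt(C1 + b^2)


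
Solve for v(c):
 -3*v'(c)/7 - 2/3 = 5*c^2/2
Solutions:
 v(c) = C1 - 35*c^3/18 - 14*c/9


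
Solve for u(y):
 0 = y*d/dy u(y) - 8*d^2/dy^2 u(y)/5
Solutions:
 u(y) = C1 + C2*erfi(sqrt(5)*y/4)


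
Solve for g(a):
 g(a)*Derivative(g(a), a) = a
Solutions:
 g(a) = -sqrt(C1 + a^2)
 g(a) = sqrt(C1 + a^2)


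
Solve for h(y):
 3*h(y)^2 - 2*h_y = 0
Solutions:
 h(y) = -2/(C1 + 3*y)


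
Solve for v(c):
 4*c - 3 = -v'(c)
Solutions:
 v(c) = C1 - 2*c^2 + 3*c


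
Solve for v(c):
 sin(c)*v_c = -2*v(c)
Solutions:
 v(c) = C1*(cos(c) + 1)/(cos(c) - 1)


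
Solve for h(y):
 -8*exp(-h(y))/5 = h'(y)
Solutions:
 h(y) = log(C1 - 8*y/5)


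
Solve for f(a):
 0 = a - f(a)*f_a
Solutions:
 f(a) = -sqrt(C1 + a^2)
 f(a) = sqrt(C1 + a^2)


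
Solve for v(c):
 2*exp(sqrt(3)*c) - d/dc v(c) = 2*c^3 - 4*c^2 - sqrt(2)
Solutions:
 v(c) = C1 - c^4/2 + 4*c^3/3 + sqrt(2)*c + 2*sqrt(3)*exp(sqrt(3)*c)/3


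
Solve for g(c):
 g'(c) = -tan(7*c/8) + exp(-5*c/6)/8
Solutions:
 g(c) = C1 - 4*log(tan(7*c/8)^2 + 1)/7 - 3*exp(-5*c/6)/20


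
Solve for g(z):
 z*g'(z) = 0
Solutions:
 g(z) = C1


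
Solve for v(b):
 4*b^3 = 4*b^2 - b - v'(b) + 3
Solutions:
 v(b) = C1 - b^4 + 4*b^3/3 - b^2/2 + 3*b


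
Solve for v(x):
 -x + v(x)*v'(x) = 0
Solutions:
 v(x) = -sqrt(C1 + x^2)
 v(x) = sqrt(C1 + x^2)


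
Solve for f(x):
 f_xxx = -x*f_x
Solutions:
 f(x) = C1 + Integral(C2*airyai(-x) + C3*airybi(-x), x)


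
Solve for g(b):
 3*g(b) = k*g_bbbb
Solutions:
 g(b) = C1*exp(-3^(1/4)*b*(1/k)^(1/4)) + C2*exp(3^(1/4)*b*(1/k)^(1/4)) + C3*exp(-3^(1/4)*I*b*(1/k)^(1/4)) + C4*exp(3^(1/4)*I*b*(1/k)^(1/4))


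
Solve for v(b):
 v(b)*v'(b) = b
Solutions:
 v(b) = -sqrt(C1 + b^2)
 v(b) = sqrt(C1 + b^2)


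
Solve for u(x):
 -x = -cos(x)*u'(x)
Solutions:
 u(x) = C1 + Integral(x/cos(x), x)


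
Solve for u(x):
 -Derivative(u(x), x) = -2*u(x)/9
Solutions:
 u(x) = C1*exp(2*x/9)


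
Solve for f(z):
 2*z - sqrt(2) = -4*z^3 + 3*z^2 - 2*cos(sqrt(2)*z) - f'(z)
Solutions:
 f(z) = C1 - z^4 + z^3 - z^2 + sqrt(2)*z - sqrt(2)*sin(sqrt(2)*z)


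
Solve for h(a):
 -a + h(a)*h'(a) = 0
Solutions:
 h(a) = -sqrt(C1 + a^2)
 h(a) = sqrt(C1 + a^2)


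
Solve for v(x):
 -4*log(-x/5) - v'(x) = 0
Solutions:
 v(x) = C1 - 4*x*log(-x) + 4*x*(1 + log(5))


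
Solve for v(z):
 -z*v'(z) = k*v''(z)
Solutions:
 v(z) = C1 + C2*sqrt(k)*erf(sqrt(2)*z*sqrt(1/k)/2)


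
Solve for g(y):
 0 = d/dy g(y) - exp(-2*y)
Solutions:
 g(y) = C1 - exp(-2*y)/2


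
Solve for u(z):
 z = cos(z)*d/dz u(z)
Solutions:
 u(z) = C1 + Integral(z/cos(z), z)


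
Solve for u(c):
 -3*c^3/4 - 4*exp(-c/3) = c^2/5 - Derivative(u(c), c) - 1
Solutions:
 u(c) = C1 + 3*c^4/16 + c^3/15 - c - 12*exp(-c/3)


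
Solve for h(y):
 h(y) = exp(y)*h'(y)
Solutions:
 h(y) = C1*exp(-exp(-y))


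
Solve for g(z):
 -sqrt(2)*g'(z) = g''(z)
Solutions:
 g(z) = C1 + C2*exp(-sqrt(2)*z)


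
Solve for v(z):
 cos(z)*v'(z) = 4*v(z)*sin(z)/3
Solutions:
 v(z) = C1/cos(z)^(4/3)


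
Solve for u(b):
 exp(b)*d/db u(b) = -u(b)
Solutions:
 u(b) = C1*exp(exp(-b))


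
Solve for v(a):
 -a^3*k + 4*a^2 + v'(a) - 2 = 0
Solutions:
 v(a) = C1 + a^4*k/4 - 4*a^3/3 + 2*a


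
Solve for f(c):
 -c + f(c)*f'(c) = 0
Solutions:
 f(c) = -sqrt(C1 + c^2)
 f(c) = sqrt(C1 + c^2)


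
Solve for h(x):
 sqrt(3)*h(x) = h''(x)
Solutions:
 h(x) = C1*exp(-3^(1/4)*x) + C2*exp(3^(1/4)*x)


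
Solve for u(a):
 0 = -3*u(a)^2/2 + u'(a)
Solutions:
 u(a) = -2/(C1 + 3*a)


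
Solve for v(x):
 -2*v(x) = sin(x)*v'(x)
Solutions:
 v(x) = C1*(cos(x) + 1)/(cos(x) - 1)


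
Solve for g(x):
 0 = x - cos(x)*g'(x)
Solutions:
 g(x) = C1 + Integral(x/cos(x), x)


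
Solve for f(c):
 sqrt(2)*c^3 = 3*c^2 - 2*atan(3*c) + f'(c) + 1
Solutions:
 f(c) = C1 + sqrt(2)*c^4/4 - c^3 + 2*c*atan(3*c) - c - log(9*c^2 + 1)/3


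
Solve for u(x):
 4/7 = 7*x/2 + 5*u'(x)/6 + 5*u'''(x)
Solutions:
 u(x) = C1 + C2*sin(sqrt(6)*x/6) + C3*cos(sqrt(6)*x/6) - 21*x^2/10 + 24*x/35


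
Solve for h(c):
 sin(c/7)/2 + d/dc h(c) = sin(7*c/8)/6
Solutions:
 h(c) = C1 + 7*cos(c/7)/2 - 4*cos(7*c/8)/21


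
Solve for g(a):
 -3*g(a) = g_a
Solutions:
 g(a) = C1*exp(-3*a)


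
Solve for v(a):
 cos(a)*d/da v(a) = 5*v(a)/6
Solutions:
 v(a) = C1*(sin(a) + 1)^(5/12)/(sin(a) - 1)^(5/12)


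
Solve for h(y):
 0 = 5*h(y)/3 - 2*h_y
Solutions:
 h(y) = C1*exp(5*y/6)


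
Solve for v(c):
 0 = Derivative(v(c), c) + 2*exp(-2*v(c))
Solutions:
 v(c) = log(-sqrt(C1 - 4*c))
 v(c) = log(C1 - 4*c)/2


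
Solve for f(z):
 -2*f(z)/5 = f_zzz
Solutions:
 f(z) = C3*exp(-2^(1/3)*5^(2/3)*z/5) + (C1*sin(2^(1/3)*sqrt(3)*5^(2/3)*z/10) + C2*cos(2^(1/3)*sqrt(3)*5^(2/3)*z/10))*exp(2^(1/3)*5^(2/3)*z/10)


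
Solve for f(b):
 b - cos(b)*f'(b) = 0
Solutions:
 f(b) = C1 + Integral(b/cos(b), b)


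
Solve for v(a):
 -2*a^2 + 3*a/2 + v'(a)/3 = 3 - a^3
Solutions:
 v(a) = C1 - 3*a^4/4 + 2*a^3 - 9*a^2/4 + 9*a


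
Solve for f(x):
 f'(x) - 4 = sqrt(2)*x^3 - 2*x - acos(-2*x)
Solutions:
 f(x) = C1 + sqrt(2)*x^4/4 - x^2 - x*acos(-2*x) + 4*x - sqrt(1 - 4*x^2)/2


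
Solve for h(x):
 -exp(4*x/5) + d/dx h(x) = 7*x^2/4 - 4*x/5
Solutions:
 h(x) = C1 + 7*x^3/12 - 2*x^2/5 + 5*exp(4*x/5)/4


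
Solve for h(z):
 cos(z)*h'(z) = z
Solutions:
 h(z) = C1 + Integral(z/cos(z), z)


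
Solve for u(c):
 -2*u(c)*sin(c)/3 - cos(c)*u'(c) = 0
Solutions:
 u(c) = C1*cos(c)^(2/3)


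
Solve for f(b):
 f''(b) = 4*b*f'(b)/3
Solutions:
 f(b) = C1 + C2*erfi(sqrt(6)*b/3)


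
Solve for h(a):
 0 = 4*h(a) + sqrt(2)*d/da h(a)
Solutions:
 h(a) = C1*exp(-2*sqrt(2)*a)


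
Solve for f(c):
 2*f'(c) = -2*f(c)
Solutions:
 f(c) = C1*exp(-c)


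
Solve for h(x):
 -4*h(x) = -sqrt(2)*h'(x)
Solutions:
 h(x) = C1*exp(2*sqrt(2)*x)


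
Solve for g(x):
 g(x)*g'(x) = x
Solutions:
 g(x) = -sqrt(C1 + x^2)
 g(x) = sqrt(C1 + x^2)


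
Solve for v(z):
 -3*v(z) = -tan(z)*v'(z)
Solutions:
 v(z) = C1*sin(z)^3


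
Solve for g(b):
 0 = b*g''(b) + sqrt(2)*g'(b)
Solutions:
 g(b) = C1 + C2*b^(1 - sqrt(2))


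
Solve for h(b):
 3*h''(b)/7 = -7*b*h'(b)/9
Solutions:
 h(b) = C1 + C2*erf(7*sqrt(6)*b/18)


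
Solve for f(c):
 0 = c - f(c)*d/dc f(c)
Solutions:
 f(c) = -sqrt(C1 + c^2)
 f(c) = sqrt(C1 + c^2)


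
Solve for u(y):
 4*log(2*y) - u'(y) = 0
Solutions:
 u(y) = C1 + 4*y*log(y) - 4*y + y*log(16)


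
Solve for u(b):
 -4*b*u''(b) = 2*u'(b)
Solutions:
 u(b) = C1 + C2*sqrt(b)


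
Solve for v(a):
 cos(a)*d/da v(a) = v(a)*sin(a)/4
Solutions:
 v(a) = C1/cos(a)^(1/4)


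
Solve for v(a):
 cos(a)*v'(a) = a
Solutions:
 v(a) = C1 + Integral(a/cos(a), a)


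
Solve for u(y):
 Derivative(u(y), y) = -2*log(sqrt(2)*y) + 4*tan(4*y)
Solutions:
 u(y) = C1 - 2*y*log(y) - y*log(2) + 2*y - log(cos(4*y))


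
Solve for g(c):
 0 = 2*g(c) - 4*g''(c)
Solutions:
 g(c) = C1*exp(-sqrt(2)*c/2) + C2*exp(sqrt(2)*c/2)


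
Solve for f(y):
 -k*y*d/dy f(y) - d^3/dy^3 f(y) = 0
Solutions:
 f(y) = C1 + Integral(C2*airyai(y*(-k)^(1/3)) + C3*airybi(y*(-k)^(1/3)), y)


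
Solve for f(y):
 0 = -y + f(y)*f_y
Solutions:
 f(y) = -sqrt(C1 + y^2)
 f(y) = sqrt(C1 + y^2)


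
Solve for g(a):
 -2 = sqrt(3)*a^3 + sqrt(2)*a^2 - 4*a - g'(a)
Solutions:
 g(a) = C1 + sqrt(3)*a^4/4 + sqrt(2)*a^3/3 - 2*a^2 + 2*a


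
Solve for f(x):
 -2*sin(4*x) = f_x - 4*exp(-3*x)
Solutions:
 f(x) = C1 + cos(4*x)/2 - 4*exp(-3*x)/3


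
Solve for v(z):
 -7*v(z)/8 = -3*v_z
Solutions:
 v(z) = C1*exp(7*z/24)


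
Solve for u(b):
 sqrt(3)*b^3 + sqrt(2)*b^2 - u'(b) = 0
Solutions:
 u(b) = C1 + sqrt(3)*b^4/4 + sqrt(2)*b^3/3


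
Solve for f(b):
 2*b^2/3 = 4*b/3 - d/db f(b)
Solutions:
 f(b) = C1 - 2*b^3/9 + 2*b^2/3


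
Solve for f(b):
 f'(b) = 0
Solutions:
 f(b) = C1


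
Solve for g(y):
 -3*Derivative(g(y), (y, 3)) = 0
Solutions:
 g(y) = C1 + C2*y + C3*y^2


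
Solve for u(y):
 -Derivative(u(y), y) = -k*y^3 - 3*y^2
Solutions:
 u(y) = C1 + k*y^4/4 + y^3


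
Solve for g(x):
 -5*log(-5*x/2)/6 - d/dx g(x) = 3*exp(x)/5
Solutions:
 g(x) = C1 - 5*x*log(-x)/6 + 5*x*(-log(5) + log(2) + 1)/6 - 3*exp(x)/5


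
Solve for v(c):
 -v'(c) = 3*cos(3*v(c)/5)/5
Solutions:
 3*c/5 - 5*log(sin(3*v(c)/5) - 1)/6 + 5*log(sin(3*v(c)/5) + 1)/6 = C1


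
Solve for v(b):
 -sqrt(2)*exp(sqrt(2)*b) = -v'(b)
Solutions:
 v(b) = C1 + exp(sqrt(2)*b)


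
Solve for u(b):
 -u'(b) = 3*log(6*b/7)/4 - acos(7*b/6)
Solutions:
 u(b) = C1 - 3*b*log(b)/4 + b*acos(7*b/6) - 3*b*log(6)/4 + 3*b/4 + 3*b*log(7)/4 - sqrt(36 - 49*b^2)/7


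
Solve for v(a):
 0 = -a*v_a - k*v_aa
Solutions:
 v(a) = C1 + C2*sqrt(k)*erf(sqrt(2)*a*sqrt(1/k)/2)


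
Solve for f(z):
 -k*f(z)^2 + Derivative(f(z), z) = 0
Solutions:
 f(z) = -1/(C1 + k*z)


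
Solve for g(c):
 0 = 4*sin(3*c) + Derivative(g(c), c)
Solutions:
 g(c) = C1 + 4*cos(3*c)/3


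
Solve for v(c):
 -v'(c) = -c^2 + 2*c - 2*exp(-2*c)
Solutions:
 v(c) = C1 + c^3/3 - c^2 - exp(-2*c)


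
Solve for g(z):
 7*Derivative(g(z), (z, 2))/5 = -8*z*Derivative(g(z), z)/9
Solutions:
 g(z) = C1 + C2*erf(2*sqrt(35)*z/21)


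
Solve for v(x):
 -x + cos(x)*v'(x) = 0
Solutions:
 v(x) = C1 + Integral(x/cos(x), x)


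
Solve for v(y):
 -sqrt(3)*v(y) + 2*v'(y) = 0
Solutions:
 v(y) = C1*exp(sqrt(3)*y/2)


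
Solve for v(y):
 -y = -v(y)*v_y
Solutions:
 v(y) = -sqrt(C1 + y^2)
 v(y) = sqrt(C1 + y^2)


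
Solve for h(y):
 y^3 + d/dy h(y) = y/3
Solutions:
 h(y) = C1 - y^4/4 + y^2/6


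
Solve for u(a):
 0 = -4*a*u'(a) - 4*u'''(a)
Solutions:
 u(a) = C1 + Integral(C2*airyai(-a) + C3*airybi(-a), a)
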